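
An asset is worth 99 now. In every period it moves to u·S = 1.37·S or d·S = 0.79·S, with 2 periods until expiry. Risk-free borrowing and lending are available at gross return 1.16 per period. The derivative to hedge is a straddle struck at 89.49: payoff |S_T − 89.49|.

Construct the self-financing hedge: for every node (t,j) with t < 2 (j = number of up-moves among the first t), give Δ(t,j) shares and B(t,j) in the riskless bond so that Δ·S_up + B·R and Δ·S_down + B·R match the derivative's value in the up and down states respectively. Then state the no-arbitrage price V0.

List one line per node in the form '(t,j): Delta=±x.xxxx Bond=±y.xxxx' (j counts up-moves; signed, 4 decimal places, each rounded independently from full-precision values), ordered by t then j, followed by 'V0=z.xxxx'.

Under the risk-neutral measure, an up-move has probability p* = (R−d)/(u−d) = 0.6379 and values discount at R = 1.16.
Payoff layer (t=2): V(2,0)=27.7041, V(2,1)=17.6577, V(2,2)=96.3231
Node (1,0) S=78.2100: V=(p*·17.6577+(1−p*)·27.7041)/1.16=18.3579; Δ=(17.6577−27.7041)/(107.1477−61.7859)=-0.2215; B=V−Δ·S=35.6793
Node (1,1) S=135.6300: V=(p*·96.3231+(1−p*)·17.6577)/1.16=58.4834; Δ=(96.3231−17.6577)/(185.8131−107.1477)=1.0000; B=V−Δ·S=-77.1466
Node (0,0) S=99.0000: V=(p*·58.4834+(1−p*)·18.3579)/1.16=37.8924; Δ=(58.4834−18.3579)/(135.6300−78.2100)=0.6988; B=V−Δ·S=-31.2895
The time-0 hedge costs 37.8924, which is the no-arbitrage price.

(0,0): Delta=0.6988 Bond=-31.2895
(1,0): Delta=-0.2215 Bond=35.6793
(1,1): Delta=1.0000 Bond=-77.1466
V0=37.8924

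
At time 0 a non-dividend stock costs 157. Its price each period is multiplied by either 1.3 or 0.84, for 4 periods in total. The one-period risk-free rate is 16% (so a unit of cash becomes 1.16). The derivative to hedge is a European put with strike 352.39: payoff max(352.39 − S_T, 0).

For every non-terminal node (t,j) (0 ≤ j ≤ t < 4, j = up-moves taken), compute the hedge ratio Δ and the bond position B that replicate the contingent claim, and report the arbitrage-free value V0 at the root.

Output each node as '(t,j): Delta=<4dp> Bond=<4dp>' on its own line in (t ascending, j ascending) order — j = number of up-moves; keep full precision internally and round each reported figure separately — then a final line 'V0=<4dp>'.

Since d<R<u, set p* = (R−d)/(u−d) = 0.6957; price each node as the discounted p*-expectation of its children.
At expiry t=4: V(4,0)=274.2242, V(4,1)=231.4191, V(4,2)=165.1732, V(4,3)=62.6496, V(4,4)=0.0000
(3,0): S=93.0545. Δ = (V_up−V_dn)/(S_up−S_dn) = (231.4191−274.2242)/(120.9709−78.1658) = -1.0000. V = [p*·231.4191 + (1−p*)·274.2242]/1.16 = 210.7300. B = V − Δ·S = 303.7845.
(3,1): S=144.0130. Δ = (V_up−V_dn)/(S_up−S_dn) = (165.1732−231.4191)/(187.2168−120.9709) = -1.0000. V = [p*·165.1732 + (1−p*)·231.4191]/1.16 = 159.7715. B = V − Δ·S = 303.7845.
(3,2): S=222.8772. Δ = (V_up−V_dn)/(S_up−S_dn) = (62.6496−165.1732)/(289.7404−187.2168) = -1.0000. V = [p*·62.6496 + (1−p*)·165.1732]/1.16 = 80.9073. B = V − Δ·S = 303.7845.
(3,3): S=344.9290. Δ = (V_up−V_dn)/(S_up−S_dn) = (0.0000−62.6496)/(448.4077−289.7404) = -0.3948. V = [p*·0.0000 + (1−p*)·62.6496]/1.16 = 16.4373. B = V − Δ·S = 152.6322.
(2,0): S=110.7792. Δ = (V_up−V_dn)/(S_up−S_dn) = (159.7715−210.7300)/(144.0130−93.0545) = -1.0000. V = [p*·159.7715 + (1−p*)·210.7300]/1.16 = 151.1040. B = V − Δ·S = 261.8832.
(2,1): S=171.4440. Δ = (V_up−V_dn)/(S_up−S_dn) = (80.9073−159.7715)/(222.8772−144.0130) = -1.0000. V = [p*·80.9073 + (1−p*)·159.7715]/1.16 = 90.4392. B = V − Δ·S = 261.8832.
(2,2): S=265.3300. Δ = (V_up−V_dn)/(S_up−S_dn) = (16.4373−80.9073)/(344.9290−222.8772) = -0.5282. V = [p*·16.4373 + (1−p*)·80.9073]/1.16 = 31.0850. B = V − Δ·S = 171.2371.
(1,0): S=131.8800. Δ = (V_up−V_dn)/(S_up−S_dn) = (90.4392−151.1040)/(171.4440−110.7792) = -1.0000. V = [p*·90.4392 + (1−p*)·151.1040]/1.16 = 93.8814. B = V − Δ·S = 225.7614.
(1,1): S=204.1000. Δ = (V_up−V_dn)/(S_up−S_dn) = (31.0850−90.4392)/(265.3300−171.4440) = -0.6322. V = [p*·31.0850 + (1−p*)·90.4392]/1.16 = 42.3701. B = V − Δ·S = 171.4009.
(0,0): S=157.0000. Δ = (V_up−V_dn)/(S_up−S_dn) = (42.3701−93.8814)/(204.1000−131.8800) = -0.7133. V = [p*·42.3701 + (1−p*)·93.8814]/1.16 = 50.0409. B = V − Δ·S = 162.0219.
Check: Δ(0,0)·S0 + B(0,0) = 50.0409 = V0.

(0,0): Delta=-0.7133 Bond=162.0219
(1,0): Delta=-1.0000 Bond=225.7614
(1,1): Delta=-0.6322 Bond=171.4009
(2,0): Delta=-1.0000 Bond=261.8832
(2,1): Delta=-1.0000 Bond=261.8832
(2,2): Delta=-0.5282 Bond=171.2371
(3,0): Delta=-1.0000 Bond=303.7845
(3,1): Delta=-1.0000 Bond=303.7845
(3,2): Delta=-1.0000 Bond=303.7845
(3,3): Delta=-0.3948 Bond=152.6322
V0=50.0409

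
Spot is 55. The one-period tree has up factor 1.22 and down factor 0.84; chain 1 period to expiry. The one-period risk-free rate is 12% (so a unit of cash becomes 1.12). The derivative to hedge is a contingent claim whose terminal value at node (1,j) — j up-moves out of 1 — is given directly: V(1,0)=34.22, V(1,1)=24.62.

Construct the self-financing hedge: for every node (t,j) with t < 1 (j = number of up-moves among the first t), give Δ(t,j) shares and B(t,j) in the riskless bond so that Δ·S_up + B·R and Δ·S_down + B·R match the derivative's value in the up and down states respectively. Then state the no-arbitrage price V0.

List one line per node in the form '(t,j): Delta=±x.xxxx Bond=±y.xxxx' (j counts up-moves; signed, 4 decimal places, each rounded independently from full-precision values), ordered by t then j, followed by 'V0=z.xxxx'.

Under the risk-neutral measure, an up-move has probability p* = (R−d)/(u−d) = 0.7368 and values discount at R = 1.12.
At expiry t=1: V(1,0)=34.2200, V(1,1)=24.6200
  t=0,j=0: stock 55.0000 → up 67.1000 (V=24.6200), down 46.2000 (V=34.2200). Price 24.2378; hedge Δ=-0.4593, bond B=49.5009.
Each (Δ,B) replicates both successor values, so the strategy is self-financing and V0 is arbitrage-free.

(0,0): Delta=-0.4593 Bond=49.5009
V0=24.2378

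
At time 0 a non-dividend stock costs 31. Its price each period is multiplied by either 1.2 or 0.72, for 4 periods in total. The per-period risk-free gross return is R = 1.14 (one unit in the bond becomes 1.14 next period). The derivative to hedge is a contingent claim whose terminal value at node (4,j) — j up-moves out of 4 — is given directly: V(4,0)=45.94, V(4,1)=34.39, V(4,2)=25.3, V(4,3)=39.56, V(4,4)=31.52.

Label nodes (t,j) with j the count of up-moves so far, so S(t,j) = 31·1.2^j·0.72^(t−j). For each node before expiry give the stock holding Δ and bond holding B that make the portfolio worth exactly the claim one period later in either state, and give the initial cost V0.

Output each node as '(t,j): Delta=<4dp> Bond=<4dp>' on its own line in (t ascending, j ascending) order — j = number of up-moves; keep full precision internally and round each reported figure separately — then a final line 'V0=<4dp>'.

(0,0): Delta=-0.0765 Bond=22.3790
(1,0): Delta=0.6284 Bond=9.7787
(1,1): Delta=-0.1370 Bond=27.7597
(2,0): Delta=-1.0687 Bond=38.4195
(2,1): Delta=0.7738 Bond=7.2518
(2,2): Delta=-0.2150 Bond=35.1310
(3,0): Delta=-2.0796 Bond=55.4956
(3,1): Delta=-0.9820 Bond=42.1272
(3,2): Delta=0.9243 Bond=3.4298
(3,3): Delta=-0.3127 Bond=45.2807
V0=20.0063

Under the risk-neutral measure, an up-move has probability p* = (R−d)/(u−d) = 0.8750 and values discount at R = 1.14.
Terminal values V(4,·): V(4,0)=45.9400, V(4,1)=34.3900, V(4,2)=25.3000, V(4,3)=39.5600, V(4,4)=31.5200
Node (3,0) S=11.5707: V=(p*·34.3900+(1−p*)·45.9400)/1.14=31.4331; Δ=(34.3900−45.9400)/(13.8848−8.3309)=-2.0796; B=V−Δ·S=55.4956
Node (3,1) S=19.2845: V=(p*·25.3000+(1−p*)·34.3900)/1.14=23.1897; Δ=(25.3000−34.3900)/(23.1414−13.8848)=-0.9820; B=V−Δ·S=42.1272
Node (3,2) S=32.1408: V=(p*·39.5600+(1−p*)·25.3000)/1.14=33.1382; Δ=(39.5600−25.3000)/(38.5690−23.1414)=0.9243; B=V−Δ·S=3.4298
Node (3,3) S=53.5680: V=(p*·31.5200+(1−p*)·39.5600)/1.14=28.5307; Δ=(31.5200−39.5600)/(64.2816−38.5690)=-0.3127; B=V−Δ·S=45.2807
Node (2,0) S=16.0704: V=(p*·23.1897+(1−p*)·31.4331)/1.14=21.2457; Δ=(23.1897−31.4331)/(19.2845−11.5707)=-1.0687; B=V−Δ·S=38.4195
Node (2,1) S=26.7840: V=(p*·33.1382+(1−p*)·23.1897)/1.14=27.9777; Δ=(33.1382−23.1897)/(32.1408−19.2845)=0.7738; B=V−Δ·S=7.2518
Node (2,2) S=44.6400: V=(p*·28.5307+(1−p*)·33.1382)/1.14=25.5321; Δ=(28.5307−33.1382)/(53.5680−32.1408)=-0.2150; B=V−Δ·S=35.1310
Node (1,0) S=22.3200: V=(p*·27.9777+(1−p*)·21.2457)/1.14=23.8037; Δ=(27.9777−21.2457)/(26.7840−16.0704)=0.6284; B=V−Δ·S=9.7787
Node (1,1) S=37.2000: V=(p*·25.5321+(1−p*)·27.9777)/1.14=22.6648; Δ=(25.5321−27.9777)/(44.6400−26.7840)=-0.1370; B=V−Δ·S=27.7597
Node (0,0) S=31.0000: V=(p*·22.6648+(1−p*)·23.8037)/1.14=20.0063; Δ=(22.6648−23.8037)/(37.2000−22.3200)=-0.0765; B=V−Δ·S=22.3790
Each (Δ,B) replicates both successor values, so the strategy is self-financing and V0 is arbitrage-free.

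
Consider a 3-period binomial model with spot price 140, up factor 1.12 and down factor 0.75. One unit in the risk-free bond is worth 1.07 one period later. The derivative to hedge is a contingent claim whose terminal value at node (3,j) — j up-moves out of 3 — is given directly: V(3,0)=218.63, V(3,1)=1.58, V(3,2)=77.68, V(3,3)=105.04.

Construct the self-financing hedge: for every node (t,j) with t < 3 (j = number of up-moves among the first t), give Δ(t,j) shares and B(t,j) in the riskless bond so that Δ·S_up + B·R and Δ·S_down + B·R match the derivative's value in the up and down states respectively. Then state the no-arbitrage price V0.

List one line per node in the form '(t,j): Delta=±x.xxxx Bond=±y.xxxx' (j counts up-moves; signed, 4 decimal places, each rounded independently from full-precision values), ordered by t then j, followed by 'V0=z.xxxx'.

(0,0): Delta=0.5782 Bond=-5.7468
(1,0): Delta=0.8777 Bond=-37.5974
(1,1): Delta=0.5468 Bond=-1.2352
(2,0): Delta=-7.4492 Bond=615.5105
(2,1): Delta=1.7489 Bond=-142.6886
(2,2): Delta=0.4211 Bond=20.7669
V0=75.1987

Under the risk-neutral measure, an up-move has probability p* = (R−d)/(u−d) = 0.8649 and values discount at R = 1.07.
At expiry t=3: V(3,0)=218.6300, V(3,1)=1.5800, V(3,2)=77.6800, V(3,3)=105.0400
Node (2,0) S=78.7500: V=(p*·1.5800+(1−p*)·218.6300)/1.07=28.8889; Δ=(1.5800−218.6300)/(88.2000−59.0625)=-7.4492; B=V−Δ·S=615.5105
Node (2,1) S=117.6000: V=(p*·77.6800+(1−p*)·1.5800)/1.07=62.9871; Δ=(77.6800−1.5800)/(131.7120−88.2000)=1.7489; B=V−Δ·S=-142.6886
Node (2,2) S=175.6160: V=(p*·105.0400+(1−p*)·77.6800)/1.07=94.7128; Δ=(105.0400−77.6800)/(196.6899−131.7120)=0.4211; B=V−Δ·S=20.7669
Node (1,0) S=105.0000: V=(p*·62.9871+(1−p*)·28.8889)/1.07=54.5600; Δ=(62.9871−28.8889)/(117.6000−78.7500)=0.8777; B=V−Δ·S=-37.5974
Node (1,1) S=156.8000: V=(p*·94.7128+(1−p*)·62.9871)/1.07=84.5099; Δ=(94.7128−62.9871)/(175.6160−117.6000)=0.5468; B=V−Δ·S=-1.2352
Node (0,0) S=140.0000: V=(p*·84.5099+(1−p*)·54.5600)/1.07=75.1987; Δ=(84.5099−54.5600)/(156.8000−105.0000)=0.5782; B=V−Δ·S=-5.7468
Self-financing check: at every node Δ·S+B equals the discounted successor values.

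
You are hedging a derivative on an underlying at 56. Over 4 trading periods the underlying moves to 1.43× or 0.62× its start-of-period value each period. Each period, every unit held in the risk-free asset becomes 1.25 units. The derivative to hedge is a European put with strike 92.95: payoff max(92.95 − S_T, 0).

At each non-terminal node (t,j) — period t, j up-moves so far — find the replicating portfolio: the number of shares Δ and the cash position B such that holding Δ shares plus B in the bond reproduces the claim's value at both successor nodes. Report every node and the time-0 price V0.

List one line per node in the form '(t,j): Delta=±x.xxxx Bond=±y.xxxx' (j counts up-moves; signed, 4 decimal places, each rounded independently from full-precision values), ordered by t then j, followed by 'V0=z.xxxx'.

Since d<R<u, set p* = (R−d)/(u−d) = 0.7778; price each node as the discounted p*-expectation of its children.
Terminal payoffs: V(4,0)=84.6753, V(4,1)=73.8647, V(4,2)=48.9307, V(4,3)=0.0000, V(4,4)=0.0000
  t=3,j=0: stock 13.3464 → up 19.0853 (V=73.8647), down 8.2747 (V=84.6753). Price 61.0136; hedge Δ=-1.0000, bond B=74.3600.
  t=3,j=1: stock 30.7828 → up 44.0193 (V=48.9307), down 19.0853 (V=73.8647). Price 43.5772; hedge Δ=-1.0000, bond B=74.3600.
  t=3,j=2: stock 70.9989 → up 101.5285 (V=0.0000), down 44.0193 (V=48.9307). Price 8.6988; hedge Δ=-0.8508, bond B=69.1070.
  t=3,j=3: stock 163.7556 → up 234.1705 (V=0.0000), down 101.5285 (V=0.0000). Price 0.0000; hedge Δ=0.0000, bond B=0.0000.
  t=2,j=0: stock 21.5264 → up 30.7828 (V=43.5772), down 13.3464 (V=61.0136). Price 37.9616; hedge Δ=-1.0000, bond B=59.4880.
  t=2,j=1: stock 49.6496 → up 70.9989 (V=8.6988), down 30.7828 (V=43.5772). Price 13.1596; hedge Δ=-0.8673, bond B=56.2195.
  t=2,j=2: stock 114.5144 → up 163.7556 (V=0.0000), down 70.9989 (V=8.6988). Price 1.5465; hedge Δ=-0.0938, bond B=12.2857.
  t=1,j=0: stock 34.7200 → up 49.6496 (V=13.1596), down 21.5264 (V=37.9616). Price 14.9370; hedge Δ=-0.8819, bond B=45.5567.
  t=1,j=1: stock 80.0800 → up 114.5144 (V=1.5465), down 49.6496 (V=13.1596). Price 3.3017; hedge Δ=-0.1790, bond B=17.6390.
  t=0,j=0: stock 56.0000 → up 80.0800 (V=3.3017), down 34.7200 (V=14.9370). Price 4.7099; hedge Δ=-0.2565, bond B=19.0743.
The time-0 hedge costs 4.7099, which is the no-arbitrage price.

(0,0): Delta=-0.2565 Bond=19.0743
(1,0): Delta=-0.8819 Bond=45.5567
(1,1): Delta=-0.1790 Bond=17.6390
(2,0): Delta=-1.0000 Bond=59.4880
(2,1): Delta=-0.8673 Bond=56.2195
(2,2): Delta=-0.0938 Bond=12.2857
(3,0): Delta=-1.0000 Bond=74.3600
(3,1): Delta=-1.0000 Bond=74.3600
(3,2): Delta=-0.8508 Bond=69.1070
(3,3): Delta=0.0000 Bond=0.0000
V0=4.7099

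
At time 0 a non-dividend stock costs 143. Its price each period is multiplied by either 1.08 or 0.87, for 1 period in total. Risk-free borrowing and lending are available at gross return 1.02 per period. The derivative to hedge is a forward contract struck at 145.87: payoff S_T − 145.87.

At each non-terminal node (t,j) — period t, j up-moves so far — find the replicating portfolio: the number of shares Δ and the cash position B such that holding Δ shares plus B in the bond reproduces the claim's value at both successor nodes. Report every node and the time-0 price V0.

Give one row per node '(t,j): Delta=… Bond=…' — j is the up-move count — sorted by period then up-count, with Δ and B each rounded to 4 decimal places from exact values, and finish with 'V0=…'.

(0,0): Delta=1.0000 Bond=-143.0098
V0=-0.0098

Risk-neutral probability p* = (R−d)/(u−d) = (1.02−0.87)/(1.08−0.87) = 0.7143.
At expiry t=1: V(1,0)=-21.4600, V(1,1)=8.5700
(0,0): S=143.0000. Δ = (V_up−V_dn)/(S_up−S_dn) = (8.5700−-21.4600)/(154.4400−124.4100) = 1.0000. V = [p*·8.5700 + (1−p*)·-21.4600]/1.02 = -0.0098. B = V − Δ·S = -143.0098.
Root portfolio cost Δ·143+B reproduces V0=-0.0098.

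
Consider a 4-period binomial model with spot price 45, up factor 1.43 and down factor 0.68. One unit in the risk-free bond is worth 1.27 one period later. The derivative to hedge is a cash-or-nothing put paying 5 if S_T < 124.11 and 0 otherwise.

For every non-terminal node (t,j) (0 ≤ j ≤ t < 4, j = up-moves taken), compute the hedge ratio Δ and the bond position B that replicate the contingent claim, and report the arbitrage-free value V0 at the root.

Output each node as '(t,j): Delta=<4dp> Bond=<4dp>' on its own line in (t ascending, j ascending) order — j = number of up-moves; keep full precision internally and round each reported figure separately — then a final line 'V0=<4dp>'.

(0,0): Delta=-0.0352 Bond=2.7704
(1,0): Delta=0.0000 Bond=2.4409
(1,1): Delta=-0.0397 Bond=3.8105
(2,0): Delta=0.0000 Bond=3.1000
(2,1): Delta=0.0000 Bond=3.1000
(2,2): Delta=-0.0449 Bond=5.3111
(3,0): Delta=0.0000 Bond=3.9370
(3,1): Delta=0.0000 Bond=3.9370
(3,2): Delta=0.0000 Bond=3.9370
(3,3): Delta=-0.0507 Bond=7.5066
V0=1.1859

Since d<R<u, set p* = (R−d)/(u−d) = 0.7867; price each node as the discounted p*-expectation of its children.
At expiry t=4: V(4,0)=5.0000, V(4,1)=5.0000, V(4,2)=5.0000, V(4,3)=5.0000, V(4,4)=0.0000
  t=3,j=0: stock 14.1494 → up 20.2337 (V=5.0000), down 9.6216 (V=5.0000). Price 3.9370; hedge Δ=0.0000, bond B=3.9370.
  t=3,j=1: stock 29.7554 → up 42.5503 (V=5.0000), down 20.2337 (V=5.0000). Price 3.9370; hedge Δ=0.0000, bond B=3.9370.
  t=3,j=2: stock 62.5739 → up 89.4807 (V=5.0000), down 42.5503 (V=5.0000). Price 3.9370; hedge Δ=0.0000, bond B=3.9370.
  t=3,j=3: stock 131.5893 → up 188.1727 (V=0.0000), down 89.4807 (V=5.0000). Price 0.8399; hedge Δ=-0.0507, bond B=7.5066.
  t=2,j=0: stock 20.8080 → up 29.7554 (V=3.9370), down 14.1494 (V=3.9370). Price 3.1000; hedge Δ=0.0000, bond B=3.1000.
  t=2,j=1: stock 43.7580 → up 62.5739 (V=3.9370), down 29.7554 (V=3.9370). Price 3.1000; hedge Δ=0.0000, bond B=3.1000.
  t=2,j=2: stock 92.0205 → up 131.5893 (V=0.8399), down 62.5739 (V=3.9370). Price 1.1816; hedge Δ=-0.0449, bond B=5.3111.
  t=1,j=0: stock 30.6000 → up 43.7580 (V=3.1000), down 20.8080 (V=3.1000). Price 2.4409; hedge Δ=0.0000, bond B=2.4409.
  t=1,j=1: stock 64.3500 → up 92.0205 (V=1.1816), down 43.7580 (V=3.1000). Price 1.2526; hedge Δ=-0.0397, bond B=3.8105.
  t=0,j=0: stock 45.0000 → up 64.3500 (V=1.2526), down 30.6000 (V=2.4409). Price 1.1859; hedge Δ=-0.0352, bond B=2.7704.
Each (Δ,B) replicates both successor values, so the strategy is self-financing and V0 is arbitrage-free.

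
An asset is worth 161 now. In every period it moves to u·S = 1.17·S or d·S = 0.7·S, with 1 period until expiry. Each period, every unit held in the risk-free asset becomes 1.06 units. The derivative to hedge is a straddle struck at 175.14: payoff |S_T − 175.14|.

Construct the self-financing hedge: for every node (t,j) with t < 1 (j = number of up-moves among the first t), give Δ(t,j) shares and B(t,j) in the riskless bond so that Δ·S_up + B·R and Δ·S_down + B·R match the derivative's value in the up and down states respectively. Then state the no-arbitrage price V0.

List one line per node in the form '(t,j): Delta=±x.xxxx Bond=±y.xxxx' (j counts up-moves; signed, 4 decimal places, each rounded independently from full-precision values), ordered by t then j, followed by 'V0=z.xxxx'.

(0,0): Delta=-0.6503 Bond=128.0486
V0=23.3464

No-arbitrage ⇒ martingale measure with p* = (R−d)/(u−d) = 0.7660.
Terminal values V(1,·): V(1,0)=62.4400, V(1,1)=13.2300
  t=0,j=0: stock 161.0000 → up 188.3700 (V=13.2300), down 112.7000 (V=62.4400). Price 23.3464; hedge Δ=-0.6503, bond B=128.0486.
The time-0 hedge costs 23.3464, which is the no-arbitrage price.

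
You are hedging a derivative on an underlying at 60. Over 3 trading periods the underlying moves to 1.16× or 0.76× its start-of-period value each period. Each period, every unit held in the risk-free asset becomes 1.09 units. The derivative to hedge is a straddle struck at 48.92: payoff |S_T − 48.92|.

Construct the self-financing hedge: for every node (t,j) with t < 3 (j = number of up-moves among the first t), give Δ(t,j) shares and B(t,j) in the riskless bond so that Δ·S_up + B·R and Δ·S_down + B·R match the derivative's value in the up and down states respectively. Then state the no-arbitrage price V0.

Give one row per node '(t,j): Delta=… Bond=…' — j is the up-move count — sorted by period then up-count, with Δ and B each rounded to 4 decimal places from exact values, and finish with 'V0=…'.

(0,0): Delta=0.7936 Bond=-24.1859
(1,0): Delta=0.0324 Bond=8.3517
(1,1): Delta=0.8994 Bond=-33.7263
(2,0): Delta=-1.0000 Bond=44.8807
(2,1): Delta=0.1758 Bond=1.5142
(2,2): Delta=1.0000 Bond=-44.8807
V0=23.4323

No-arbitrage ⇒ martingale measure with p* = (R−d)/(u−d) = 0.8250.
At expiry t=3: V(3,0)=22.5814, V(3,1)=8.7190, V(3,2)=12.4394, V(3,3)=44.7338
  t=2,j=0: stock 34.6560 → up 40.2010 (V=8.7190), down 26.3386 (V=22.5814). Price 10.2247; hedge Δ=-1.0000, bond B=44.8807.
  t=2,j=1: stock 52.8960 → up 61.3594 (V=12.4394), down 40.2010 (V=8.7190). Price 10.8150; hedge Δ=0.1758, bond B=1.5142.
  t=2,j=2: stock 80.7360 → up 93.6538 (V=44.7338), down 61.3594 (V=12.4394). Price 35.8553; hedge Δ=1.0000, bond B=-44.8807.
  t=1,j=0: stock 45.6000 → up 52.8960 (V=10.8150), down 34.6560 (V=10.2247). Price 9.8272; hedge Δ=0.0324, bond B=8.3517.
  t=1,j=1: stock 69.6000 → up 80.7360 (V=35.8553), down 52.8960 (V=10.8150). Price 28.8745; hedge Δ=0.8994, bond B=-33.7263.
  t=0,j=0: stock 60.0000 → up 69.6000 (V=28.8745), down 45.6000 (V=9.8272). Price 23.4323; hedge Δ=0.7936, bond B=-24.1859.
Check: Δ(0,0)·S0 + B(0,0) = 23.4323 = V0.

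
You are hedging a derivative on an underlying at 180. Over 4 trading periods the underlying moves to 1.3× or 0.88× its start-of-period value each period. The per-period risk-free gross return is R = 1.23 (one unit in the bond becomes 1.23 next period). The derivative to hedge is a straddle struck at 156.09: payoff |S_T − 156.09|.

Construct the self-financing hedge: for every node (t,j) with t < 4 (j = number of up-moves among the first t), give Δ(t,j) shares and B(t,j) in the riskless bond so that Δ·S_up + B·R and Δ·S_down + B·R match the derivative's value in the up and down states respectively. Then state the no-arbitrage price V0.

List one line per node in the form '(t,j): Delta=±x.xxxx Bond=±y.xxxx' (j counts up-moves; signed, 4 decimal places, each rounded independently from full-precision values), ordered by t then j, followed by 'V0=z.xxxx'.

No-arbitrage ⇒ martingale measure with p* = (R−d)/(u−d) = 0.8333.
Payoff layer (t=4): V(4,0)=48.1448, V(4,1)=3.3744, V(4,2)=79.4825, V(4,3)=191.9148, V(4,4)=358.0080
(3,0): S=122.6650. Δ = (V_up−V_dn)/(S_up−S_dn) = (3.3744−48.1448)/(159.4644−107.9452) = -0.8690. V = [p*·3.3744 + (1−p*)·48.1448]/1.23 = 8.8099. B = V − Δ·S = 115.4061.
(3,1): S=181.2096. Δ = (V_up−V_dn)/(S_up−S_dn) = (79.4825−3.3744)/(235.5725−159.4644) = 1.0000. V = [p*·79.4825 + (1−p*)·3.3744]/1.23 = 54.3072. B = V − Δ·S = -126.9024.
(3,2): S=267.6960. Δ = (V_up−V_dn)/(S_up−S_dn) = (191.9148−79.4825)/(348.0048−235.5725) = 1.0000. V = [p*·191.9148 + (1−p*)·79.4825]/1.23 = 140.7936. B = V − Δ·S = -126.9024.
(3,3): S=395.4600. Δ = (V_up−V_dn)/(S_up−S_dn) = (358.0080−191.9148)/(514.0980−348.0048) = 1.0000. V = [p*·358.0080 + (1−p*)·191.9148]/1.23 = 268.5576. B = V − Δ·S = -126.9024.
(2,0): S=139.3920. Δ = (V_up−V_dn)/(S_up−S_dn) = (54.3072−8.8099)/(181.2096−122.6650) = 0.7771. V = [p*·54.3072 + (1−p*)·8.8099]/1.23 = 37.9872. B = V − Δ·S = -70.3396.
(2,1): S=205.9200. Δ = (V_up−V_dn)/(S_up−S_dn) = (140.7936−54.3072)/(267.6960−181.2096) = 1.0000. V = [p*·140.7936 + (1−p*)·54.3072]/1.23 = 102.7473. B = V − Δ·S = -103.1727.
(2,2): S=304.2000. Δ = (V_up−V_dn)/(S_up−S_dn) = (268.5576−140.7936)/(395.4600−267.6960) = 1.0000. V = [p*·268.5576 + (1−p*)·140.7936]/1.23 = 201.0273. B = V − Δ·S = -103.1727.
(1,0): S=158.4000. Δ = (V_up−V_dn)/(S_up−S_dn) = (102.7473−37.9872)/(205.9200−139.3920) = 0.9734. V = [p*·102.7473 + (1−p*)·37.9872]/1.23 = 74.7593. B = V − Δ·S = -79.4313.
(1,1): S=234.0000. Δ = (V_up−V_dn)/(S_up−S_dn) = (201.0273−102.7473)/(304.2000−205.9200) = 1.0000. V = [p*·201.0273 + (1−p*)·102.7473]/1.23 = 150.1197. B = V − Δ·S = -83.8803.
(0,0): S=180.0000. Δ = (V_up−V_dn)/(S_up−S_dn) = (150.1197−74.7593)/(234.0000−158.4000) = 0.9968. V = [p*·150.1197 + (1−p*)·74.7593]/1.23 = 111.8371. B = V − Δ·S = -67.5925.
Check: Δ(0,0)·S0 + B(0,0) = 111.8371 = V0.

(0,0): Delta=0.9968 Bond=-67.5925
(1,0): Delta=0.9734 Bond=-79.4313
(1,1): Delta=1.0000 Bond=-83.8803
(2,0): Delta=0.7771 Bond=-70.3396
(2,1): Delta=1.0000 Bond=-103.1727
(2,2): Delta=1.0000 Bond=-103.1727
(3,0): Delta=-0.8690 Bond=115.4061
(3,1): Delta=1.0000 Bond=-126.9024
(3,2): Delta=1.0000 Bond=-126.9024
(3,3): Delta=1.0000 Bond=-126.9024
V0=111.8371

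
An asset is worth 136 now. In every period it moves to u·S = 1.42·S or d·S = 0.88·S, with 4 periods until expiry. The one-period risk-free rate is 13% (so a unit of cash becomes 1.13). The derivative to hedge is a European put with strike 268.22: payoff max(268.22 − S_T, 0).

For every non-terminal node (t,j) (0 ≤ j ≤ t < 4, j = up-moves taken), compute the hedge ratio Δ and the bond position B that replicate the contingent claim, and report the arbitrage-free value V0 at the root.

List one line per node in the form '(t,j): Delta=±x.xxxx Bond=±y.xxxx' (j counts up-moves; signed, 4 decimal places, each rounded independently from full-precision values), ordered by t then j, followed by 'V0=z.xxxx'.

No-arbitrage ⇒ martingale measure with p* = (R−d)/(u−d) = 0.4630.
Payoff layer (t=4): V(4,0)=186.6614, V(4,1)=136.6141, V(4,2)=55.8560, V(4,3)=0.0000, V(4,4)=0.0000
  t=3,j=0: stock 92.6802 → up 131.6059 (V=136.6141), down 81.5586 (V=186.6614). Price 144.6826; hedge Δ=-1.0000, bond B=237.3628.
  t=3,j=1: stock 149.5521 → up 212.3640 (V=55.8560), down 131.6059 (V=136.6141). Price 87.8107; hedge Δ=-1.0000, bond B=237.3628.
  t=3,j=2: stock 241.3228 → up 342.6783 (V=0.0000), down 212.3640 (V=55.8560). Price 26.5458; hedge Δ=-0.4286, bond B=129.9828.
  t=3,j=3: stock 389.4072 → up 552.9582 (V=0.0000), down 342.6783 (V=0.0000). Price 0.0000; hedge Δ=0.0000, bond B=0.0000.
  t=2,j=0: stock 105.3184 → up 149.5521 (V=87.8107), down 92.6802 (V=144.6826). Price 104.7372; hedge Δ=-1.0000, bond B=210.0556.
  t=2,j=1: stock 169.9456 → up 241.3228 (V=26.5458), down 149.5521 (V=87.8107). Price 52.6082; hedge Δ=-0.6676, bond B=166.0618.
  t=2,j=2: stock 274.2304 → up 389.4072 (V=0.0000), down 241.3228 (V=26.5458). Price 12.6160; hedge Δ=-0.1793, bond B=61.7748.
  t=1,j=0: stock 119.6800 → up 169.9456 (V=52.6082), down 105.3184 (V=104.7372). Price 71.3305; hedge Δ=-0.8066, bond B=167.8656.
  t=1,j=1: stock 193.1200 → up 274.2304 (V=12.6160), down 169.9456 (V=52.6082). Price 30.1711; hedge Δ=-0.3835, bond B=104.2308.
  t=0,j=0: stock 136.0000 → up 193.1200 (V=30.1711), down 119.6800 (V=71.3305). Price 46.2612; hedge Δ=-0.5604, bond B=122.4823.
Self-financing check: at every node Δ·S+B equals the discounted successor values.

(0,0): Delta=-0.5604 Bond=122.4823
(1,0): Delta=-0.8066 Bond=167.8656
(1,1): Delta=-0.3835 Bond=104.2308
(2,0): Delta=-1.0000 Bond=210.0556
(2,1): Delta=-0.6676 Bond=166.0618
(2,2): Delta=-0.1793 Bond=61.7748
(3,0): Delta=-1.0000 Bond=237.3628
(3,1): Delta=-1.0000 Bond=237.3628
(3,2): Delta=-0.4286 Bond=129.9828
(3,3): Delta=0.0000 Bond=0.0000
V0=46.2612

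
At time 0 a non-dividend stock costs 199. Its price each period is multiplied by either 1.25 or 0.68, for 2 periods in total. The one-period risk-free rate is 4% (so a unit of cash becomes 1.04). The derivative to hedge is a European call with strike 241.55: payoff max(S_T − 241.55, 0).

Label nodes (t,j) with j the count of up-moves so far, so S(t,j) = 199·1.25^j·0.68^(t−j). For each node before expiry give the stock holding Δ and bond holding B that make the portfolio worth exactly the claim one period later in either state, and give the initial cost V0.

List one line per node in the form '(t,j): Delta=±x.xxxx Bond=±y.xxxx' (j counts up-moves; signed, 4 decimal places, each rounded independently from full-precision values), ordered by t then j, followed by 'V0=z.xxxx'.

Risk-neutral probability p* = (R−d)/(u−d) = (1.04−0.68)/(1.25−0.68) = 0.6316.
Terminal payoffs: V(2,0)=0.0000, V(2,1)=0.0000, V(2,2)=69.3875
  t=1,j=0: stock 135.3200 → up 169.1500 (V=0.0000), down 92.0176 (V=0.0000). Price 0.0000; hedge Δ=0.0000, bond B=0.0000.
  t=1,j=1: stock 248.7500 → up 310.9375 (V=69.3875), down 169.1500 (V=0.0000). Price 42.1382; hedge Δ=0.4894, bond B=-79.5943.
  t=0,j=0: stock 199.0000 → up 248.7500 (V=42.1382), down 135.3200 (V=0.0000). Price 25.5900; hedge Δ=0.3715, bond B=-48.3366.
The time-0 hedge costs 25.5900, which is the no-arbitrage price.

(0,0): Delta=0.3715 Bond=-48.3366
(1,0): Delta=0.0000 Bond=0.0000
(1,1): Delta=0.4894 Bond=-79.5943
V0=25.5900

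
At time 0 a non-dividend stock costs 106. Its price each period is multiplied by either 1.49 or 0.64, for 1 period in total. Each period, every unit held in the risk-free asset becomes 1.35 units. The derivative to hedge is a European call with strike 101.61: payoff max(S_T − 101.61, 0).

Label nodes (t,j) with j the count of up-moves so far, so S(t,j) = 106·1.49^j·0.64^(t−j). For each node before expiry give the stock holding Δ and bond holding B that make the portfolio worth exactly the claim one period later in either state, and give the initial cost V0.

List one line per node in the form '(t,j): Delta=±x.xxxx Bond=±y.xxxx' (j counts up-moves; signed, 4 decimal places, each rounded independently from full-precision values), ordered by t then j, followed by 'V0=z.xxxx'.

Since d<R<u, set p* = (R−d)/(u−d) = 0.8353; price each node as the discounted p*-expectation of its children.
Payoff layer (t=1): V(1,0)=0.0000, V(1,1)=56.3300
(0,0): S=106.0000. Δ = (V_up−V_dn)/(S_up−S_dn) = (56.3300−0.0000)/(157.9400−67.8400) = 0.6252. V = [p*·56.3300 + (1−p*)·0.0000]/1.35 = 34.8534. B = V − Δ·S = -31.4172.
The time-0 hedge costs 34.8534, which is the no-arbitrage price.

(0,0): Delta=0.6252 Bond=-31.4172
V0=34.8534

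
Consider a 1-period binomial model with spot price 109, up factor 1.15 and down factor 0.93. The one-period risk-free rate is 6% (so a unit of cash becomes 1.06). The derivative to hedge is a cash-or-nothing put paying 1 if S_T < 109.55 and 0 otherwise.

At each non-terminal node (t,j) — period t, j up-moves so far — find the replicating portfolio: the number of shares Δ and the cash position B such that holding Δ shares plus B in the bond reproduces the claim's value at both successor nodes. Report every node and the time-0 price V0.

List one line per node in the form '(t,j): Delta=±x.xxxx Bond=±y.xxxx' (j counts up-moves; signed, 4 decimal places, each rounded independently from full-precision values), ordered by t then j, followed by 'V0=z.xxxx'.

No-arbitrage ⇒ martingale measure with p* = (R−d)/(u−d) = 0.5909.
At expiry t=1: V(1,0)=1.0000, V(1,1)=0.0000
Node (0,0) S=109.0000: V=(p*·0.0000+(1−p*)·1.0000)/1.06=0.3859; Δ=(0.0000−1.0000)/(125.3500−101.3700)=-0.0417; B=V−Δ·S=4.9314
Root portfolio cost Δ·109+B reproduces V0=0.3859.

(0,0): Delta=-0.0417 Bond=4.9314
V0=0.3859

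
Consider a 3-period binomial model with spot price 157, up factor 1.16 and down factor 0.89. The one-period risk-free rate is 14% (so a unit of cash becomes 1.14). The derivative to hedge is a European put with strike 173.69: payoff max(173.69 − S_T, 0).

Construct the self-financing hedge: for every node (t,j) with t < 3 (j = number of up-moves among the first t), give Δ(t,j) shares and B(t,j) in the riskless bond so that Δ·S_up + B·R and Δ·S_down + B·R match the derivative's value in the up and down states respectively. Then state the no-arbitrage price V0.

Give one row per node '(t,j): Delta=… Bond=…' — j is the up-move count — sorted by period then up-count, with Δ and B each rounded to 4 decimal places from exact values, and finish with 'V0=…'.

Risk-neutral probability p* = (R−d)/(u−d) = (1.14−0.89)/(1.16−0.89) = 0.9259.
Payoff layer (t=3): V(3,0)=63.0099, V(3,1)=29.4327, V(3,2)=0.0000, V(3,3)=0.0000
Node (2,0) S=124.3597: V=(p*·29.4327+(1−p*)·63.0099)/1.14=27.9999; Δ=(29.4327−63.0099)/(144.2573−110.6801)=-1.0000; B=V−Δ·S=152.3596
Node (2,1) S=162.0868: V=(p*·0.0000+(1−p*)·29.4327)/1.14=1.9125; Δ=(0.0000−29.4327)/(188.0207−144.2573)=-0.6725; B=V−Δ·S=110.9226
Node (2,2) S=211.2592: V=(p*·0.0000+(1−p*)·0.0000)/1.14=0.0000; Δ=(0.0000−0.0000)/(245.0607−188.0207)=0.0000; B=V−Δ·S=0.0000
Node (1,0) S=139.7300: V=(p*·1.9125+(1−p*)·27.9999)/1.14=3.3727; Δ=(1.9125−27.9999)/(162.0868−124.3597)=-0.6915; B=V−Δ·S=99.9930
Node (1,1) S=182.1200: V=(p*·0.0000+(1−p*)·1.9125)/1.14=0.1243; Δ=(0.0000−1.9125)/(211.2592−162.0868)=-0.0389; B=V−Δ·S=7.2074
Node (0,0) S=157.0000: V=(p*·0.1243+(1−p*)·3.3727)/1.14=0.3201; Δ=(0.1243−3.3727)/(182.1200−139.7300)=-0.0766; B=V−Δ·S=12.3513
Root portfolio cost Δ·157+B reproduces V0=0.3201.

(0,0): Delta=-0.0766 Bond=12.3513
(1,0): Delta=-0.6915 Bond=99.9930
(1,1): Delta=-0.0389 Bond=7.2074
(2,0): Delta=-1.0000 Bond=152.3596
(2,1): Delta=-0.6725 Bond=110.9226
(2,2): Delta=0.0000 Bond=0.0000
V0=0.3201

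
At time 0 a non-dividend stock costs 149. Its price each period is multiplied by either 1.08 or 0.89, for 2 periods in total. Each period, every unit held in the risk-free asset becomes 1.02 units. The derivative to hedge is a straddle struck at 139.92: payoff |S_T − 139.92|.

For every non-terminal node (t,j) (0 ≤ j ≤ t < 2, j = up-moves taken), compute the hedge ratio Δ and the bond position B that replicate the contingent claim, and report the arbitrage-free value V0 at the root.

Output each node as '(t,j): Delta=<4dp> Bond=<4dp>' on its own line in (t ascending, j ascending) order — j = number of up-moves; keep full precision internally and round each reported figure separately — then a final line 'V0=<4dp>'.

(0,0): Delta=0.5211 Bond=-58.9281
(1,0): Delta=-0.7381 Bond=106.8779
(1,1): Delta=1.0000 Bond=-137.1765
V0=18.7110

Since d<R<u, set p* = (R−d)/(u−d) = 0.6842; price each node as the discounted p*-expectation of its children.
Terminal payoffs: V(2,0)=21.8971, V(2,1)=3.2988, V(2,2)=33.8736
  t=1,j=0: stock 132.6100 → up 143.2188 (V=3.2988), down 118.0229 (V=21.8971). Price 8.9921; hedge Δ=-0.7381, bond B=106.8779.
  t=1,j=1: stock 160.9200 → up 173.7936 (V=33.8736), down 143.2188 (V=3.2988). Price 23.7435; hedge Δ=1.0000, bond B=-137.1765.
  t=0,j=0: stock 149.0000 → up 160.9200 (V=23.7435), down 132.6100 (V=8.9921). Price 18.7110; hedge Δ=0.5211, bond B=-58.9281.
Root portfolio cost Δ·149+B reproduces V0=18.7110.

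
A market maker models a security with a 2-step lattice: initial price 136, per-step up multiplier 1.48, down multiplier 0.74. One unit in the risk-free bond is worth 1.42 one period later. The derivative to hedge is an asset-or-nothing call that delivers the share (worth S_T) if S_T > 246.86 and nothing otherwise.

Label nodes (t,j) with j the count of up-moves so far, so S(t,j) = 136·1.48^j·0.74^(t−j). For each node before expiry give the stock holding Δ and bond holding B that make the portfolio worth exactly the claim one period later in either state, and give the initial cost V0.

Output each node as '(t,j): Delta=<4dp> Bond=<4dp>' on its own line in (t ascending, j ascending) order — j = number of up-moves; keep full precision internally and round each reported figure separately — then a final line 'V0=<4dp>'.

Under the risk-neutral measure, an up-move has probability p* = (R−d)/(u−d) = 0.9189 and values discount at R = 1.42.
Payoff layer (t=2): V(2,0)=0.0000, V(2,1)=0.0000, V(2,2)=297.8944
  t=1,j=0: stock 100.6400 → up 148.9472 (V=0.0000), down 74.4736 (V=0.0000). Price 0.0000; hedge Δ=0.0000, bond B=0.0000.
  t=1,j=1: stock 201.2800 → up 297.8944 (V=297.8944), down 148.9472 (V=0.0000). Price 192.7752; hedge Δ=2.0000, bond B=-209.7848.
  t=0,j=0: stock 136.0000 → up 201.2800 (V=192.7752), down 100.6400 (V=0.0000). Price 124.7499; hedge Δ=1.9155, bond B=-135.7572.
The time-0 hedge costs 124.7499, which is the no-arbitrage price.

(0,0): Delta=1.9155 Bond=-135.7572
(1,0): Delta=0.0000 Bond=0.0000
(1,1): Delta=2.0000 Bond=-209.7848
V0=124.7499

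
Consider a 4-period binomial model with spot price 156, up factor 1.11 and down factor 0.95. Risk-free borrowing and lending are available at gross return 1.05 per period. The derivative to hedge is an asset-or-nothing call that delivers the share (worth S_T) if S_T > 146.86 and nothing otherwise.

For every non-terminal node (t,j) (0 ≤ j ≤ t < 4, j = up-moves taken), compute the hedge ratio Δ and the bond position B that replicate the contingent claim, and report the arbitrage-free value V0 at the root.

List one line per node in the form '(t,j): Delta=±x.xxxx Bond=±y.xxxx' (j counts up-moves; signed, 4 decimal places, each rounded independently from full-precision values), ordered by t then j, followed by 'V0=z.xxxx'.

(0,0): Delta=1.2319 Bond=-38.2436
(1,0): Delta=1.6835 Bond=-107.0820
(1,1): Delta=1.0000 Bond=0.0000
(2,0): Delta=3.0145 Bond=-299.8297
(2,1): Delta=1.0000 Bond=0.0000
(2,2): Delta=1.0000 Bond=0.0000
(3,0): Delta=6.9375 Bond=-839.5232
(3,1): Delta=1.0000 Bond=0.0000
(3,2): Delta=1.0000 Bond=0.0000
(3,3): Delta=1.0000 Bond=0.0000
V0=153.9328

Risk-neutral probability p* = (R−d)/(u−d) = (1.05−0.95)/(1.11−0.95) = 0.6250.
At expiry t=4: V(4,0)=0.0000, V(4,1)=148.4631, V(4,2)=173.4674, V(4,3)=202.6829, V(4,4)=236.8190
(3,0): S=133.7505. Δ = (V_up−V_dn)/(S_up−S_dn) = (148.4631−0.0000)/(148.4631−127.0630) = 6.9375. V = [p*·148.4631 + (1−p*)·0.0000]/1.05 = 88.3709. B = V − Δ·S = -839.5232.
(3,1): S=156.2769. Δ = (V_up−V_dn)/(S_up−S_dn) = (173.4674−148.4631)/(173.4674−148.4631) = 1.0000. V = [p*·173.4674 + (1−p*)·148.4631]/1.05 = 156.2769. B = V − Δ·S = 0.0000.
(3,2): S=182.5972. Δ = (V_up−V_dn)/(S_up−S_dn) = (202.6829−173.4674)/(202.6829−173.4674) = 1.0000. V = [p*·202.6829 + (1−p*)·173.4674]/1.05 = 182.5972. B = V − Δ·S = 0.0000.
(3,3): S=213.3504. Δ = (V_up−V_dn)/(S_up−S_dn) = (236.8190−202.6829)/(236.8190−202.6829) = 1.0000. V = [p*·236.8190 + (1−p*)·202.6829]/1.05 = 213.3504. B = V − Δ·S = 0.0000.
(2,0): S=140.7900. Δ = (V_up−V_dn)/(S_up−S_dn) = (156.2769−88.3709)/(156.2769−133.7505) = 3.0145. V = [p*·156.2769 + (1−p*)·88.3709]/1.05 = 124.5830. B = V − Δ·S = -299.8297.
(2,1): S=164.5020. Δ = (V_up−V_dn)/(S_up−S_dn) = (182.5972−156.2769)/(182.5972−156.2769) = 1.0000. V = [p*·182.5972 + (1−p*)·156.2769]/1.05 = 164.5020. B = V − Δ·S = 0.0000.
(2,2): S=192.2076. Δ = (V_up−V_dn)/(S_up−S_dn) = (213.3504−182.5972)/(213.3504−182.5972) = 1.0000. V = [p*·213.3504 + (1−p*)·182.5972]/1.05 = 192.2076. B = V − Δ·S = 0.0000.
(1,0): S=148.2000. Δ = (V_up−V_dn)/(S_up−S_dn) = (164.5020−124.5830)/(164.5020−140.7900) = 1.6835. V = [p*·164.5020 + (1−p*)·124.5830]/1.05 = 142.4118. B = V − Δ·S = -107.0820.
(1,1): S=173.1600. Δ = (V_up−V_dn)/(S_up−S_dn) = (192.2076−164.5020)/(192.2076−164.5020) = 1.0000. V = [p*·192.2076 + (1−p*)·164.5020]/1.05 = 173.1600. B = V − Δ·S = 0.0000.
(0,0): S=156.0000. Δ = (V_up−V_dn)/(S_up−S_dn) = (173.1600−142.4118)/(173.1600−148.2000) = 1.2319. V = [p*·173.1600 + (1−p*)·142.4118]/1.05 = 153.9328. B = V − Δ·S = -38.2436.
Each (Δ,B) replicates both successor values, so the strategy is self-financing and V0 is arbitrage-free.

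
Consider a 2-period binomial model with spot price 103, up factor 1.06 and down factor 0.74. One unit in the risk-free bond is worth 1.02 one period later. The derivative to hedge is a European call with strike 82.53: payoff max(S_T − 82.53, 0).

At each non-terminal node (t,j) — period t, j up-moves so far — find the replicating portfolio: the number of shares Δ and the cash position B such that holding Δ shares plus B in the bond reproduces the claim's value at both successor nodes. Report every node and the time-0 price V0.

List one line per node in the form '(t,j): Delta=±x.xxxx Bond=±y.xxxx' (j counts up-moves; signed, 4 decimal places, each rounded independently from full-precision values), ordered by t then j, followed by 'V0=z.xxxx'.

Under the risk-neutral measure, an up-move has probability p* = (R−d)/(u−d) = 0.8750 and values discount at R = 1.02.
Payoff layer (t=2): V(2,0)=0.0000, V(2,1)=0.0000, V(2,2)=33.2008
Node (1,0) S=76.2200: V=(p*·0.0000+(1−p*)·0.0000)/1.02=0.0000; Δ=(0.0000−0.0000)/(80.7932−56.4028)=0.0000; B=V−Δ·S=0.0000
Node (1,1) S=109.1800: V=(p*·33.2008+(1−p*)·0.0000)/1.02=28.4811; Δ=(33.2008−0.0000)/(115.7308−80.7932)=0.9503; B=V−Δ·S=-75.2714
Node (0,0) S=103.0000: V=(p*·28.4811+(1−p*)·0.0000)/1.02=24.4323; Δ=(28.4811−0.0000)/(109.1800−76.2200)=0.8641; B=V−Δ·S=-64.5711
The time-0 hedge costs 24.4323, which is the no-arbitrage price.

(0,0): Delta=0.8641 Bond=-64.5711
(1,0): Delta=0.0000 Bond=0.0000
(1,1): Delta=0.9503 Bond=-75.2714
V0=24.4323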